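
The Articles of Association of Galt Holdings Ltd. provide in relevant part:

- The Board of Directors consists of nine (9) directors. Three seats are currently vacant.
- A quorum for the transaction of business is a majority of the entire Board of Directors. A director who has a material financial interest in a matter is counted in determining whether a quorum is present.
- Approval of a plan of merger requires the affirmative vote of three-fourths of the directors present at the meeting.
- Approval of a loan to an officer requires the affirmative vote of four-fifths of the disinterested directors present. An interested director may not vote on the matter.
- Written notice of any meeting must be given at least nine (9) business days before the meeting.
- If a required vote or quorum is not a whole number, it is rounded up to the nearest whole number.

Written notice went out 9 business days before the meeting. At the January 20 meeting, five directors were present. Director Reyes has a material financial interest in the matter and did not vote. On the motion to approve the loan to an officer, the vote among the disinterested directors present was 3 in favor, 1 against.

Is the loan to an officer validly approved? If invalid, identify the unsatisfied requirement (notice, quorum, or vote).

Notice: 9 business days given; 9 required (9 ≥ 9). Satisfied.
Quorum: 5 present (interested directors count toward quorum); quorum is 5. Satisfied.
Vote: the loan to an officer requires four-fifths of the disinterested directors present (5 − 1 = 4). 4/5 of 4 = 3.20, rounded up to 4, so 4 affirmative votes are needed; 3 voted in favor. Not satisfied.

Invalid — vote requirement not satisfied.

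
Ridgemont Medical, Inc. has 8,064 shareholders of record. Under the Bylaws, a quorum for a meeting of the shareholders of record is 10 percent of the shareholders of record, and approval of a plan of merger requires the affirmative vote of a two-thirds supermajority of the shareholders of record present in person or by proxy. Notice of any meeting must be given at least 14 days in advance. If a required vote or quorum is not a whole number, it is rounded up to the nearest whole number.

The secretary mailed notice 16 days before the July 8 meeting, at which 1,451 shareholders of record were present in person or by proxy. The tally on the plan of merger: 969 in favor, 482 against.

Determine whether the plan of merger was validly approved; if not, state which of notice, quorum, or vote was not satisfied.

Notice: 16 days given; 14 required. Satisfied.
Quorum: 10% of 8,064 = 806.40, rounded up to 807; 1,451 present. Satisfied.
Vote: requires two-thirds of those present (1,451); 2/3 of 1451 = 967.33, rounded up to 968, so 968 needed; 969 in favor. Satisfied.

Valid — all requirements satisfied.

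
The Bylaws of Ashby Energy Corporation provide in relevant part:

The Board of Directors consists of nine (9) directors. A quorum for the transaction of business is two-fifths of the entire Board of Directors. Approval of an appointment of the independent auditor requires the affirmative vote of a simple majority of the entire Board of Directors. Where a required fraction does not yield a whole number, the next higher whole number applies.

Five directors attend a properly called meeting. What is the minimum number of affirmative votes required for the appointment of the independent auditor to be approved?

The appointment of the independent auditor requires a majority of the entire Board of Directors (9).
A majority of 9 is 5.

5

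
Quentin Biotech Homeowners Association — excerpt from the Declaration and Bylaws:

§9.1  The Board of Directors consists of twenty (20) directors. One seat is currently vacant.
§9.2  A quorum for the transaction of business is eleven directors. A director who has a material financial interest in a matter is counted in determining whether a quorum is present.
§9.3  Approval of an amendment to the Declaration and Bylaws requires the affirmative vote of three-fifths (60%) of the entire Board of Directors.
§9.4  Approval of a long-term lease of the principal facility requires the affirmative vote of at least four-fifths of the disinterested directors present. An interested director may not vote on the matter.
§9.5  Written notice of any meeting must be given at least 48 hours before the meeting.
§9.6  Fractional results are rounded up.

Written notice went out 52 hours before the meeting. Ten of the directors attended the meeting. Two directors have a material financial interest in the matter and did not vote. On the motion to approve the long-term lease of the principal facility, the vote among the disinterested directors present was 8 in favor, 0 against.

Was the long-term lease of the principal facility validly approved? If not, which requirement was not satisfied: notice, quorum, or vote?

Notice: 52 hours given; 48 required (52 ≥ 48). Satisfied.
Quorum: 10 present (interested directors count toward quorum); quorum is 11. Not satisfied.
Vote: the long-term lease of the principal facility requires four-fifths of the disinterested directors present (10 − 2 = 8). 4/5 of 8 = 6.40, rounded up to 7, so 7 affirmative votes are needed; 8 voted in favor. Satisfied. (Moot — without a quorum no business can be validly transacted.)

Invalid — quorum requirement not satisfied.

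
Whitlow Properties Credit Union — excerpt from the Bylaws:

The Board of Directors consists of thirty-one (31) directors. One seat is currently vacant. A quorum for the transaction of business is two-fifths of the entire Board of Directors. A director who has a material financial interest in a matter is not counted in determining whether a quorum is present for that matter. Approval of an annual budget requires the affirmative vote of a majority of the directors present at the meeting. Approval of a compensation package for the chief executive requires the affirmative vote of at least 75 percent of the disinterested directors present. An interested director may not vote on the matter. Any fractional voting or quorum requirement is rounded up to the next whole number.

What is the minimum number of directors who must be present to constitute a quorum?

2/5 of 31 = 12.40, rounded up to 13.

13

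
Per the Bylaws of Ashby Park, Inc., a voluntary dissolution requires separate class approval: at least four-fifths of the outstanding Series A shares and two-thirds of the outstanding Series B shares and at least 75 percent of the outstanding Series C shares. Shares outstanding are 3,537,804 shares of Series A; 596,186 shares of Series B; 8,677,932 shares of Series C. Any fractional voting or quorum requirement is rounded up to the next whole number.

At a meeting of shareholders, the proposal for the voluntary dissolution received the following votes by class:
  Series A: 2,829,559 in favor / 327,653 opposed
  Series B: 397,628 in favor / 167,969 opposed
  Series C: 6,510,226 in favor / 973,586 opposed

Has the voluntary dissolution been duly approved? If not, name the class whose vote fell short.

Series A: 4/5 of 3537804 = 2830243.20, rounded up to 2830244; 2,830,244 required, 2,829,559 in favor — not approved.
Series B: 2/3 of 596186 = 397457.33, rounded up to 397458; 397,458 required, 397,628 in favor — approved.
Series C: 3/4 of 8677932 = 6508449; 6,508,449 required, 6,510,226 in favor — approved.

Not approved — the Series A shares did not give the required vote.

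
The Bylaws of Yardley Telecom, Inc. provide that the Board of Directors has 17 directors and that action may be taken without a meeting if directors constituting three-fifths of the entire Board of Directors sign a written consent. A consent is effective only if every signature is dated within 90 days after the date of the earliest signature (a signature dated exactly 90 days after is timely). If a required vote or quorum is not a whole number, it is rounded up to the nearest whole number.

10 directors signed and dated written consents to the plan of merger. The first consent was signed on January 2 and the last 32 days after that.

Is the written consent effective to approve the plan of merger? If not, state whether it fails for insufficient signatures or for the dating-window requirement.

Not effective — insufficient signatures.

Signatures required: three-fifths of 17 — 3/5 of 17 = 10.20, rounded up to 11, so 11 needed; 10 signed. Insufficient.
Dating window: the latest signature is 32 days after the earliest; the limit is 90 days. Within the window.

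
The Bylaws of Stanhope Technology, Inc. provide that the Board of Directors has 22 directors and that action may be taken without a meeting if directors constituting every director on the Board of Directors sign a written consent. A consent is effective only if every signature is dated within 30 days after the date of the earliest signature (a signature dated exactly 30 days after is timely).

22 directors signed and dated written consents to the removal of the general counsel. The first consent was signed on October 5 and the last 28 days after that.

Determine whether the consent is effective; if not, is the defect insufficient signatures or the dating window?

Signatures required: all of 22 — unanimous means all 22, so 22 needed; 22 signed. Sufficient.
Dating window: the latest signature is 28 days after the earliest; the limit is 30 days. Within the window.

Effective — both the signature and dating-window requirements are satisfied.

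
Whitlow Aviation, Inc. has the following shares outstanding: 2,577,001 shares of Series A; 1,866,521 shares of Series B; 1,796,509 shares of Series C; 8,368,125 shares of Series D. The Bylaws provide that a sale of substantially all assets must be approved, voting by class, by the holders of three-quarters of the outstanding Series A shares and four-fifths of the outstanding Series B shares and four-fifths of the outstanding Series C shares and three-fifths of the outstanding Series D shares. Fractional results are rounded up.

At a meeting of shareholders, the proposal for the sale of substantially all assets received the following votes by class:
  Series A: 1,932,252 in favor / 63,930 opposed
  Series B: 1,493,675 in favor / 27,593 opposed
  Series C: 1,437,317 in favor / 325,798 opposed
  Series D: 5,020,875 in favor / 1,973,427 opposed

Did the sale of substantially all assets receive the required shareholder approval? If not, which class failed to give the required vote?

Not approved — the Series A shares did not give the required vote.

Series A: 3/4 of 2577001 = 1932750.75, rounded up to 1932751; 1,932,751 required, 1,932,252 in favor — not approved.
Series B: 4/5 of 1866521 = 1493216.80, rounded up to 1493217; 1,493,217 required, 1,493,675 in favor — approved.
Series C: 4/5 of 1796509 = 1437207.20, rounded up to 1437208; 1,437,208 required, 1,437,317 in favor — approved.
Series D: 3/5 of 8368125 = 5020875; 5,020,875 required, 5,020,875 in favor — approved.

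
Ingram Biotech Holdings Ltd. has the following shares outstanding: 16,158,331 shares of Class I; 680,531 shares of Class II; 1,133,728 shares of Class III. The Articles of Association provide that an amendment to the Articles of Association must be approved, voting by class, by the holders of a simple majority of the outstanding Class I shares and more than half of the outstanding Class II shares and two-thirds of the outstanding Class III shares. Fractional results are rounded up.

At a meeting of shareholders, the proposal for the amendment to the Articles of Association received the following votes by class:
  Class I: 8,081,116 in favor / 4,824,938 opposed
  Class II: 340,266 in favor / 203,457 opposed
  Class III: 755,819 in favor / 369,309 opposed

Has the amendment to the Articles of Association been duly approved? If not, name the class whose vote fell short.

Class I: a majority of 16158331 is 8079166; 8,079,166 required, 8,081,116 in favor — approved.
Class II: a majority of 680531 is 340266; 340,266 required, 340,266 in favor — approved.
Class III: 2/3 of 1133728 = 755818.67, rounded up to 755819; 755,819 required, 755,819 in favor — approved.

Approved — every class gave the required vote.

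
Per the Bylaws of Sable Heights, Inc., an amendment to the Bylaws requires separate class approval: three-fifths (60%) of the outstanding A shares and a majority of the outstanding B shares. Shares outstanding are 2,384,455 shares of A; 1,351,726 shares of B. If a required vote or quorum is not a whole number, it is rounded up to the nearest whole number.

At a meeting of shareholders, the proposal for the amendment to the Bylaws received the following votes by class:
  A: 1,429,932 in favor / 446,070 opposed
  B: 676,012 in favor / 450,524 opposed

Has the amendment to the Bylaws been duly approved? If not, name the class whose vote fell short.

A: 3/5 of 2384455 = 1430673; 1,430,673 required, 1,429,932 in favor — not approved.
B: a majority of 1351726 is 675864; 675,864 required, 676,012 in favor — approved.

Not approved — the A shares did not give the required vote.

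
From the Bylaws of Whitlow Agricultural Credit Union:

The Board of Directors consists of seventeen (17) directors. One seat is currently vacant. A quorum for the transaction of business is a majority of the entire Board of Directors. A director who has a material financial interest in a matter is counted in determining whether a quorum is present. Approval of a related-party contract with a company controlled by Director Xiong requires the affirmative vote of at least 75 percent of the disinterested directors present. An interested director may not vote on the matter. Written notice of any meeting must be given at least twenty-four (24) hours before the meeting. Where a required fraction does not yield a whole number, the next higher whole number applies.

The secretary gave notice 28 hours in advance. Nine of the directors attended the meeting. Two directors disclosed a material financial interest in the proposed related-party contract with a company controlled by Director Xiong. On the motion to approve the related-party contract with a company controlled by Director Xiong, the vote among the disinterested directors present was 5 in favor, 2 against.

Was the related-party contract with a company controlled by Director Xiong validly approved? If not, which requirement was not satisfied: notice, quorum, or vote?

Notice: 28 hours given; 24 required (28 ≥ 24). Satisfied.
Quorum: 9 present (interested directors count toward quorum); quorum is 9. Satisfied.
Vote: the related-party contract with a company controlled by Director Xiong requires three-fourths of the disinterested directors present (9 − 2 = 7). 3/4 of 7 = 5.25, rounded up to 6, so 6 affirmative votes are needed; 5 voted in favor. Not satisfied.

Invalid — vote requirement not satisfied.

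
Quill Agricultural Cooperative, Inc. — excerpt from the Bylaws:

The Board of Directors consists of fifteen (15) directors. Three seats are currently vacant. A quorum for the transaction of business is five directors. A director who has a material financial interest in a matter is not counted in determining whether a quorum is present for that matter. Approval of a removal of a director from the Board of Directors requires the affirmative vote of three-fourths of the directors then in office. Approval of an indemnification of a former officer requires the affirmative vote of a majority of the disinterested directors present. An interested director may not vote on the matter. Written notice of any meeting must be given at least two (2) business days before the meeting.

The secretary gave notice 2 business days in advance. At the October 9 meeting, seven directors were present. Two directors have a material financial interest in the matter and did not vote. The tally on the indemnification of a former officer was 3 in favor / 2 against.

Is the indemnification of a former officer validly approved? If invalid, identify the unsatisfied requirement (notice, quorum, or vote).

Valid — all requirements satisfied.

Notice: 2 business days given; 2 required (2 ≥ 2). Satisfied.
Quorum: 7 present, but the 2 interested directors do not count, leaving 5. Quorum is 5. Satisfied.
Vote: the indemnification of a former officer requires a majority of the disinterested directors present (7 − 2 = 5). A majority of 5 is 3, so 3 affirmative votes are needed; 3 voted in favor. Satisfied.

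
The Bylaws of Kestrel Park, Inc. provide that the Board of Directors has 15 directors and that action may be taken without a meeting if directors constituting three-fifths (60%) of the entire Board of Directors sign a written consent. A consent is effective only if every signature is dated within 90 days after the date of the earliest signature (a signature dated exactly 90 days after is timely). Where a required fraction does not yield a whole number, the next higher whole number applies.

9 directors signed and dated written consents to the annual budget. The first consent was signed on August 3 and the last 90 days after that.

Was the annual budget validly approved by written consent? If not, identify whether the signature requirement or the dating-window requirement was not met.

Effective — both the signature and dating-window requirements are satisfied.

Signatures required: three-fifths (60%) of 15 — 3/5 of 15 = 9, so 9 needed; 9 signed. Sufficient.
Dating window: the latest signature is 90 days after the earliest; the limit is 90 days. Within the window.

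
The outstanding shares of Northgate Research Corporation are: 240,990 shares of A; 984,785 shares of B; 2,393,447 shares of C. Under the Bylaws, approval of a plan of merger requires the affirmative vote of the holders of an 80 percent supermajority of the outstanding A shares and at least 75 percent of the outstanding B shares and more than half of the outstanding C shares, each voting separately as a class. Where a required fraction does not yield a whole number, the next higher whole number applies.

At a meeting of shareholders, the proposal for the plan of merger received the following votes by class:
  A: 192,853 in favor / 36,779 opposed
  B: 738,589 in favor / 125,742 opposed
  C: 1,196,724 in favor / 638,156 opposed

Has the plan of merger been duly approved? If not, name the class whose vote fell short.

A: 4/5 of 240990 = 192792; 192,792 required, 192,853 in favor — approved.
B: 3/4 of 984785 = 738588.75, rounded up to 738589; 738,589 required, 738,589 in favor — approved.
C: a majority of 2393447 is 1196724; 1,196,724 required, 1,196,724 in favor — approved.

Approved — every class gave the required vote.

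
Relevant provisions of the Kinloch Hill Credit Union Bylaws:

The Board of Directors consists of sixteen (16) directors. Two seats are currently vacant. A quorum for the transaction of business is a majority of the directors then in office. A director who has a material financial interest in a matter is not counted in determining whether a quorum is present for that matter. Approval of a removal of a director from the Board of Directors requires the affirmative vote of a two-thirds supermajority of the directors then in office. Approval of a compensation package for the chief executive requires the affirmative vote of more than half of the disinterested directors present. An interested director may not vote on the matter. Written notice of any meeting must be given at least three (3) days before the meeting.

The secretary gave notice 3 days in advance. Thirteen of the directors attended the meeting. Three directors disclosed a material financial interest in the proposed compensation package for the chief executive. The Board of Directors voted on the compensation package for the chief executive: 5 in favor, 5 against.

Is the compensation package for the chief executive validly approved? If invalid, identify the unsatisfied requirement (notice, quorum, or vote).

Invalid — vote requirement not satisfied.

Notice: 3 days given; 3 required (3 ≥ 3). Satisfied.
Quorum: 13 present, but the 3 interested directors do not count, leaving 10. Quorum is 8. Satisfied.
Vote: the compensation package for the chief executive requires a majority of the disinterested directors present (13 − 3 = 10). A majority of 10 is 6, so 6 affirmative votes are needed; 5 voted in favor. Not satisfied.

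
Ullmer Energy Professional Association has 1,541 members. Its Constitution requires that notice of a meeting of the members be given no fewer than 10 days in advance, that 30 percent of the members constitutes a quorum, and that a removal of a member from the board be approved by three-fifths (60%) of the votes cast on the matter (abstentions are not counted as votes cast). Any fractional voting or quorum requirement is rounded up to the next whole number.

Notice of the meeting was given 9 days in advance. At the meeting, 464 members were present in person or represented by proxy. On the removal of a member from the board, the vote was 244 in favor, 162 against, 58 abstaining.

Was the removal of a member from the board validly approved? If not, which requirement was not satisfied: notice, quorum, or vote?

Notice: 9 days given; 10 required. Not satisfied.
Quorum: 30% of 1,541 = 462.30, rounded up to 463; 464 present. Satisfied.
Vote: requires three-fifths of the votes cast (464 − 58 abstaining = 406); 3/5 of 406 = 243.60, rounded up to 244, so 244 needed; 244 in favor. Satisfied.

Invalid — notice requirement not satisfied.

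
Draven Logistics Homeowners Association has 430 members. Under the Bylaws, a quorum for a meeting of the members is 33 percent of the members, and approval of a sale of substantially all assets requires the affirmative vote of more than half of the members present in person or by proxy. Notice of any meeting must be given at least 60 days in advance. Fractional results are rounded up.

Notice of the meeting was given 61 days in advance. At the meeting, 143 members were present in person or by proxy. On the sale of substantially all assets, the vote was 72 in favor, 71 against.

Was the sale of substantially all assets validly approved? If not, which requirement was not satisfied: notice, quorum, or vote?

Valid — all requirements satisfied.

Notice: 61 days given; 60 required. Satisfied.
Quorum: 33% of 430 = 141.90, rounded up to 142; 143 present. Satisfied.
Vote: requires a majority of those present (143); a majority of 143 is 72, so 72 needed; 72 in favor. Satisfied.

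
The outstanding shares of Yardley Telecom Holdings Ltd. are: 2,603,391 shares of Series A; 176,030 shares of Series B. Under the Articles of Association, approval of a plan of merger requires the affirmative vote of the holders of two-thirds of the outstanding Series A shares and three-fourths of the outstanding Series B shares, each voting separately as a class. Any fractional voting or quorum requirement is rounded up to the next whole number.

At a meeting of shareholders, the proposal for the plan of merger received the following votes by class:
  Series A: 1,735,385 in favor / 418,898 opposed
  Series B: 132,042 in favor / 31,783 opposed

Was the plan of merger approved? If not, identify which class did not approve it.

Series A: 2/3 of 2603391 = 1735594; 1,735,594 required, 1,735,385 in favor — not approved.
Series B: 3/4 of 176030 = 132022.50, rounded up to 132023; 132,023 required, 132,042 in favor — approved.

Not approved — the Series A shares did not give the required vote.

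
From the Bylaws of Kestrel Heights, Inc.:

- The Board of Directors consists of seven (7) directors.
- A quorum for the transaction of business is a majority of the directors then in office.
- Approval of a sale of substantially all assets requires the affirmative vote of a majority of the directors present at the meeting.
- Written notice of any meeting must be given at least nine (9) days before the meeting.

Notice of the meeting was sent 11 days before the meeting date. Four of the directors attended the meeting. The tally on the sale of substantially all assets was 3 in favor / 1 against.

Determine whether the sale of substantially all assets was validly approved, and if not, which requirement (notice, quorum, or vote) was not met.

Notice: 11 days given; 9 required (11 ≥ 9). Satisfied.
Quorum: 4 present; quorum is 4. Satisfied.
Vote: the sale of substantially all assets requires a majority of the directors present (4). A majority of 4 is 3, so 3 affirmative votes are needed; 3 voted in favor. Satisfied.

Valid — all requirements satisfied.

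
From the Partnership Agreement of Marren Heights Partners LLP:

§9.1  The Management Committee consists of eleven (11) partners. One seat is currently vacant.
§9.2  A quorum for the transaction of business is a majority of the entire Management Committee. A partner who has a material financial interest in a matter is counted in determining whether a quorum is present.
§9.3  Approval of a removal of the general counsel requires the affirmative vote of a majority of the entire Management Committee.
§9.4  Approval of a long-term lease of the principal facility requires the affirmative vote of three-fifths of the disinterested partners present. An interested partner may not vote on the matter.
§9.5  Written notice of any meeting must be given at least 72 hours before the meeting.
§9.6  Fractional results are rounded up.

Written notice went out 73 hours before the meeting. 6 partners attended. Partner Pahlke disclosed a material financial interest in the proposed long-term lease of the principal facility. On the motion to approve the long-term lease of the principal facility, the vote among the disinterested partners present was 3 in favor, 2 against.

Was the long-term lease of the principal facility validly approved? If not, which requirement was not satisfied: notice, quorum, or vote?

Valid — all requirements satisfied.

Notice: 73 hours given; 72 required (73 ≥ 72). Satisfied.
Quorum: 6 present (interested partners count toward quorum); quorum is 6. Satisfied.
Vote: the long-term lease of the principal facility requires three-fifths of the disinterested partners present (6 − 1 = 5). 3/5 of 5 = 3, so 3 affirmative votes are needed; 3 voted in favor. Satisfied.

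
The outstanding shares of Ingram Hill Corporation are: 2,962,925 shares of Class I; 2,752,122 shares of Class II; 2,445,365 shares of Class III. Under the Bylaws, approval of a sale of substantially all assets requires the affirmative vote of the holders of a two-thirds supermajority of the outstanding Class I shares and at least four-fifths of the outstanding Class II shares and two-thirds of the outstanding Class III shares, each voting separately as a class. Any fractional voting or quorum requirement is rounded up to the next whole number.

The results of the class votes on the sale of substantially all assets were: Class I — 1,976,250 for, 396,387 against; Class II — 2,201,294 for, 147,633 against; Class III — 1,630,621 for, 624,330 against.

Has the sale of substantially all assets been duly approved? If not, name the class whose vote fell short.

Not approved — the Class II shares did not give the required vote.

Class I: 2/3 of 2962925 = 1975283.33, rounded up to 1975284; 1,975,284 required, 1,976,250 in favor — approved.
Class II: 4/5 of 2752122 = 2201697.60, rounded up to 2201698; 2,201,698 required, 2,201,294 in favor — not approved.
Class III: 2/3 of 2445365 = 1630243.33, rounded up to 1630244; 1,630,244 required, 1,630,621 in favor — approved.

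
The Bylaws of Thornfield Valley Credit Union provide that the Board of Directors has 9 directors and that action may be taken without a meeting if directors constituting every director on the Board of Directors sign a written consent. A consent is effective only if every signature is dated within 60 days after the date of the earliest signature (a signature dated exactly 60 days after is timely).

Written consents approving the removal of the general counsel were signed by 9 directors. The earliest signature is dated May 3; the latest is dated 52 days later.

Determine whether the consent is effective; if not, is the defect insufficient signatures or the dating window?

Effective — both the signature and dating-window requirements are satisfied.

Signatures required: the unanimous vote of 9 — unanimous means all 9, so 9 needed; 9 signed. Sufficient.
Dating window: the latest signature is 52 days after the earliest; the limit is 60 days. Within the window.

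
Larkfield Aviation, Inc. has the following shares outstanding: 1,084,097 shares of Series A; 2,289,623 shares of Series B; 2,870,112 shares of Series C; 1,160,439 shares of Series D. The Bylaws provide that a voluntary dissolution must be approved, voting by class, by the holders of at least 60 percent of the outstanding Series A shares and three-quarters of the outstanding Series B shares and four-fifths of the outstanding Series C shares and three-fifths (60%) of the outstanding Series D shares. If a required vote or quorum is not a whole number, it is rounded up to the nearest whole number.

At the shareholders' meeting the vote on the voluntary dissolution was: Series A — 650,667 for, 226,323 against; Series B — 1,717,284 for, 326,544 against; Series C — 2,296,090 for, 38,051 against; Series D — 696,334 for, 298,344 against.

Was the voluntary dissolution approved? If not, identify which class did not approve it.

Series A: 3/5 of 1084097 = 650458.20, rounded up to 650459; 650,459 required, 650,667 in favor — approved.
Series B: 3/4 of 2289623 = 1717217.25, rounded up to 1717218; 1,717,218 required, 1,717,284 in favor — approved.
Series C: 4/5 of 2870112 = 2296089.60, rounded up to 2296090; 2,296,090 required, 2,296,090 in favor — approved.
Series D: 3/5 of 1160439 = 696263.40, rounded up to 696264; 696,264 required, 696,334 in favor — approved.

Approved — every class gave the required vote.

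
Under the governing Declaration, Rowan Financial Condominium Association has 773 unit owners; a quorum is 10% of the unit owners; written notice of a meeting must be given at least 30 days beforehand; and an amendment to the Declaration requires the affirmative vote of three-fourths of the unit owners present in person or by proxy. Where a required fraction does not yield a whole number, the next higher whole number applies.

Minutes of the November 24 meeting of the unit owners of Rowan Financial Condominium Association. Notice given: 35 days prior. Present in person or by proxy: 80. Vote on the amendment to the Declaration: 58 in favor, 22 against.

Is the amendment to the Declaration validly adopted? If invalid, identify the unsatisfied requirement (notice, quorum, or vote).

Invalid — vote requirement not satisfied.

Notice: 35 days given; 30 required. Satisfied.
Quorum: 10% of 773 = 77.30, rounded up to 78; 80 present. Satisfied.
Vote: requires three-fourths of those present (80); 3/4 of 80 = 60, so 60 needed; 58 in favor. Not satisfied.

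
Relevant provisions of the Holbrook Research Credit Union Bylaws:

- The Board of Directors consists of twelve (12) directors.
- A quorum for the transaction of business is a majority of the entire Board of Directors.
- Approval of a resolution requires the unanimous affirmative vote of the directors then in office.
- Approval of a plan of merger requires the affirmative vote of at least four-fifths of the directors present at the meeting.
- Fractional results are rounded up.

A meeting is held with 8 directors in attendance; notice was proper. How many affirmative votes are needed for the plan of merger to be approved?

7

The plan of merger requires four-fifths of the directors present (8).
4/5 of 8 = 6.40, rounded up to 7.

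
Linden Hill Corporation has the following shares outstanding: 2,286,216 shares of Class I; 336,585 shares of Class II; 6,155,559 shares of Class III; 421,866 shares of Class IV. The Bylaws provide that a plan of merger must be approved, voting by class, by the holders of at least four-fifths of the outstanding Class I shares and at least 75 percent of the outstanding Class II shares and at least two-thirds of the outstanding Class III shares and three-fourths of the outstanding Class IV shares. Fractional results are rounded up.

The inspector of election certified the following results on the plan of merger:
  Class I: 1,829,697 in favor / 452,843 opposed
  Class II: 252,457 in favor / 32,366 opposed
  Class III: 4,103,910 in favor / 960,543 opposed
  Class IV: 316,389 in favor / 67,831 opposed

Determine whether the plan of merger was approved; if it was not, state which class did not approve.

Class I: 4/5 of 2286216 = 1828972.80, rounded up to 1828973; 1,828,973 required, 1,829,697 in favor — approved.
Class II: 3/4 of 336585 = 252438.75, rounded up to 252439; 252,439 required, 252,457 in favor — approved.
Class III: 2/3 of 6155559 = 4103706; 4,103,706 required, 4,103,910 in favor — approved.
Class IV: 3/4 of 421866 = 316399.50, rounded up to 316400; 316,400 required, 316,389 in favor — not approved.

Not approved — the Class IV shares did not give the required vote.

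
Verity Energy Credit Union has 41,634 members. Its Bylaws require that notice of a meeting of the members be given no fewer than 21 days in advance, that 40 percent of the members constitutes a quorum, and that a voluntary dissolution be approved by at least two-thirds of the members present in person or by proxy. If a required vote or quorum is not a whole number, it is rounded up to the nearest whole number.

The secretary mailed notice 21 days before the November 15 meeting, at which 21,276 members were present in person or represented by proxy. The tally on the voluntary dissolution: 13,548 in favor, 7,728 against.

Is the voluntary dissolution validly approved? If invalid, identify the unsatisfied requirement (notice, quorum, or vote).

Notice: 21 days given; 21 required. Satisfied.
Quorum: 40% of 41,634 = 16,653.60, rounded up to 16,654; 21,276 present. Satisfied.
Vote: requires two-thirds of those present (21,276); 2/3 of 21276 = 14184, so 14,184 needed; 13,548 in favor. Not satisfied.

Invalid — vote requirement not satisfied.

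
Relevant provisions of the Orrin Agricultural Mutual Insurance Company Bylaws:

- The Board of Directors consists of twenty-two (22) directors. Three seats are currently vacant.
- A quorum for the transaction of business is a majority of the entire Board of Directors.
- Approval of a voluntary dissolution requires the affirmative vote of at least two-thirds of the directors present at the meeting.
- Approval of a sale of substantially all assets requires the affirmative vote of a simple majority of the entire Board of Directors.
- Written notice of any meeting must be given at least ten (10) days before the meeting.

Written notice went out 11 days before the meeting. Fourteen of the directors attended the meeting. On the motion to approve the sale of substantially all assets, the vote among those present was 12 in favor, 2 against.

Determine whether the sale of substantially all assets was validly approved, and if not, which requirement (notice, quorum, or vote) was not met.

Valid — all requirements satisfied.

Notice: 11 days given; 10 required (11 ≥ 10). Satisfied.
Quorum: 14 present; quorum is 12. Satisfied.
Vote: the sale of substantially all assets requires a majority of the entire Board of Directors (22). A majority of 22 is 12, so 12 affirmative votes are needed; 12 voted in favor. Satisfied.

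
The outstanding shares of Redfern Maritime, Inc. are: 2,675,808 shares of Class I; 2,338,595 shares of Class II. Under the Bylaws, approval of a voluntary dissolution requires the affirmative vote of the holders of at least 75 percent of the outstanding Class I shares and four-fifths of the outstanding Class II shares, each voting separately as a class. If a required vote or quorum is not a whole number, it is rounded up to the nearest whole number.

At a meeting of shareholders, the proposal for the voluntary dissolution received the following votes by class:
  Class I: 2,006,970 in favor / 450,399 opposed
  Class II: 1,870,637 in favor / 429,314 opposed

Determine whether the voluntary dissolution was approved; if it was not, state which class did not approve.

Not approved — the Class II shares did not give the required vote.

Class I: 3/4 of 2675808 = 2006856; 2,006,856 required, 2,006,970 in favor — approved.
Class II: 4/5 of 2338595 = 1870876; 1,870,876 required, 1,870,637 in favor — not approved.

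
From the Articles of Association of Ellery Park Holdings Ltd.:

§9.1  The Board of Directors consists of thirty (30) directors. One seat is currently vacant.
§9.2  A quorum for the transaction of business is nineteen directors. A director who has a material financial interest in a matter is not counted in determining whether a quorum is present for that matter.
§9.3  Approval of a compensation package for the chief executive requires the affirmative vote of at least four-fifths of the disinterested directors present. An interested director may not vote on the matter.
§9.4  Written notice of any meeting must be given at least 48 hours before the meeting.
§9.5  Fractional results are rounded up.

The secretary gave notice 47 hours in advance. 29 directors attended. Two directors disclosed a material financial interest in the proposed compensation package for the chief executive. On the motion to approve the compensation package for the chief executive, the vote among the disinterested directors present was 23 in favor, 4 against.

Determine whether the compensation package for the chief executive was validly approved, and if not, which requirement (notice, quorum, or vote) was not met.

Invalid — notice requirement not satisfied.

Notice: 47 hours given; 48 required (47 < 48). Not satisfied.
Quorum: 29 present, but the 2 interested directors do not count, leaving 27. Quorum is 19. Satisfied.
Vote: the compensation package for the chief executive requires four-fifths of the disinterested directors present (29 − 2 = 27). 4/5 of 27 = 21.60, rounded up to 22, so 22 affirmative votes are needed; 23 voted in favor. Satisfied.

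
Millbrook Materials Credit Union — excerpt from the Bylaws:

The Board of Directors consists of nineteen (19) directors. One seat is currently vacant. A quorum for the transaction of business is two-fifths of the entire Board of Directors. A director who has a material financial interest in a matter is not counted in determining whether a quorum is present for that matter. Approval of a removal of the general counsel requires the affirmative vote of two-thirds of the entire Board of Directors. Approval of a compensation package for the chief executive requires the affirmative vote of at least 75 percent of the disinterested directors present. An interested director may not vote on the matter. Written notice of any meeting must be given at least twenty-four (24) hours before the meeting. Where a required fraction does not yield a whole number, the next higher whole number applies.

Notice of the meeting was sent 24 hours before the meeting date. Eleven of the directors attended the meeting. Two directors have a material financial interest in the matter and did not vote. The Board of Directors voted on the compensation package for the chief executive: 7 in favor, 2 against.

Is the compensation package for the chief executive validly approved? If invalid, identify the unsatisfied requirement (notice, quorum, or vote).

Notice: 24 hours given; 24 required (24 ≥ 24). Satisfied.
Quorum: 11 present, but the 2 interested directors do not count, leaving 9. Quorum is 8. Satisfied.
Vote: the compensation package for the chief executive requires three-fourths of the disinterested directors present (11 − 2 = 9). 3/4 of 9 = 6.75, rounded up to 7, so 7 affirmative votes are needed; 7 voted in favor. Satisfied.

Valid — all requirements satisfied.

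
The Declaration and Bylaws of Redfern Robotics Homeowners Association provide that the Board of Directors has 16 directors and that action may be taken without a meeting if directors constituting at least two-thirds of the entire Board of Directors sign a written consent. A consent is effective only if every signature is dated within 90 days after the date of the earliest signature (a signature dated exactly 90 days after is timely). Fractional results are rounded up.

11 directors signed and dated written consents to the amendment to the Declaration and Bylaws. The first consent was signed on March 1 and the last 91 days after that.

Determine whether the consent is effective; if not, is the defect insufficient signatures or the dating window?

Not effective — dating-window requirement not satisfied.

Signatures required: at least two-thirds of 16 — 2/3 of 16 = 10.67, rounded up to 11, so 11 needed; 11 signed. Sufficient.
Dating window: the latest signature is 91 days after the earliest; the limit is 90 days. Outside the window.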